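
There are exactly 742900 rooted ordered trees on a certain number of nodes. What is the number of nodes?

Rooted ordered trees on m nodes are counted by C_{m−1}, and C_13 = 742900.
So the index is 13, and the number of nodes is 13 + 1 = 14.

14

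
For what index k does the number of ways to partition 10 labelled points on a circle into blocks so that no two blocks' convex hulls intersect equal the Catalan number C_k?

Non-crossing partitions of an n-element set are counted by C_n; here n = 10.

10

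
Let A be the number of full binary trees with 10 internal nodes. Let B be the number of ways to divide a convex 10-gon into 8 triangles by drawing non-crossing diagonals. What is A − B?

15366

Full binary trees with n internal nodes are counted by C_n; here n = 10. So A = C_10 = 16796.
Triangulations of a convex m-gon are counted by C_{m−2}; with m = 10 this is C_8. So B = C_8 = 1430.
A − B = 16796 − 1430 = 15366.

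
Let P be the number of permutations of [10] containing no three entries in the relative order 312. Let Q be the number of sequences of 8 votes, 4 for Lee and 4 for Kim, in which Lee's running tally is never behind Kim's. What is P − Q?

16782

Permutations of [n] avoiding any single length-3 pattern are counted by C_n; here n = 10. So P = C_10 = 16796.
Ballot sequences with n votes each where one side never trails are Dyck words, counted by C_n; here n = 4. So Q = C_4 = 14.
P − Q = 16796 − 14 = 16782.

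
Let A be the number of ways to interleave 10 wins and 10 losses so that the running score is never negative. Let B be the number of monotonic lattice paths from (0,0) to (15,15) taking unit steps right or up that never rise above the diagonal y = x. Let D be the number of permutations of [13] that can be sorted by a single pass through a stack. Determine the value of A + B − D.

8968741

Reading a vote for the leader as '(' and for the other as ')' turns such a sequence into a balanced string of 10 pairs, so the count is C_10. So A = C_10 = 16796.
Sub-diagonal monotone paths from (0,0) to (15,15) biject with Dyck paths of semilength 15, giving C_15. So B = C_15 = 9694845.
By Knuth's characterisation, the stack-sortable permutations of length 13 are the 231-avoiders, numbering C_13. So D = C_13 = 742900.
A + B − D = 16796 + 9694845 − 742900 = 8968741.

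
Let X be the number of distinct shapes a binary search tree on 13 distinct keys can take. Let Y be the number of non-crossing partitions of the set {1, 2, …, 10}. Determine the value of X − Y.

Binary trees (left/right distinguished) on n nodes are counted by C_n; here n = 13. So X = C_13 = 742900.
Non-crossing partitions of an n-element set are counted by C_n; here n = 10. So Y = C_10 = 16796.
X − Y = 742900 − 16796 = 726104.

726104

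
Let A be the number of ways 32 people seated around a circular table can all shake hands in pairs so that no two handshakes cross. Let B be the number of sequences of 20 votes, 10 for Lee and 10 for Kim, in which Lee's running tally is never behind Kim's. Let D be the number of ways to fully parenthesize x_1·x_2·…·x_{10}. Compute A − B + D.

35345736

With 32 = 2·16 people, non-crossing handshake pairings are non-crossing perfect matchings on a circle, counted by C_16. So A = C_16 = 35357670.
Reading a vote for the leader as '(' and for the other as ')' turns such a sequence into a balanced string of 10 pairs, so the count is C_10. So B = C_10 = 16796.
Parenthesizations of m factors correspond to full binary trees with m leaves, counted by C_{m−1}; m = 10 gives C_9. So D = C_9 = 4862.
A − B + D = 35357670 − 16796 + 4862 = 35345736.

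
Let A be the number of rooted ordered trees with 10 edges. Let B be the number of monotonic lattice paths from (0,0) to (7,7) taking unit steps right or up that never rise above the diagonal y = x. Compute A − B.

Rooted ordered trees with n edges are counted by C_n; here n = 10. So A = C_10 = 16796.
Monotone paths in an n×n grid that stay weakly below the diagonal are counted by C_n; here n = 7. So B = C_7 = 429.
A − B = 16796 − 429 = 16367.

16367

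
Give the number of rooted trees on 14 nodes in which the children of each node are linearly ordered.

742900

Rooted ordered (plane) trees on m nodes have m−1 edges and are counted by C_{m−1}; m = 14 gives C_13.
C_13 = C(26,13)/14 = 10400600/14 = 742900.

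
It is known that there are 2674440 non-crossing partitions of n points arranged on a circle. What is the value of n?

14

Non-crossing partitions of [n] are counted by C_n. The Catalan number equal to 2674440 is C_14.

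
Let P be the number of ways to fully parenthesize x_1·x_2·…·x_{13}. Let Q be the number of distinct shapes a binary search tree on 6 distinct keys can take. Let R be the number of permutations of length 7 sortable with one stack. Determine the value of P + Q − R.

207715

Parenthesizations of m factors correspond to full binary trees with m leaves, counted by C_{m−1}; m = 13 gives C_12. So P = C_12 = 208012.
Binary trees (left/right distinguished) on n nodes are counted by C_n; here n = 6. So Q = C_6 = 132.
Stack-sortable permutations are exactly the 231-avoiding ones, counted by C_n; here n = 7. So R = C_7 = 429.
P + Q − R = 208012 + 132 − 429 = 207715.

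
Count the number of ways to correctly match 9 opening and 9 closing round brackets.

4862

A balanced arrangement of 9 bracket pairs is a Dyck word of semilength 9, so the count is C_9.
C_9 = C_8 · 2(2·8+1)/(8+2) = 1430 · 34/10 = 4862.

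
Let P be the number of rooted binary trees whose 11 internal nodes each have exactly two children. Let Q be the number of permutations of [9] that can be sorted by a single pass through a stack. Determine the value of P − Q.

53924

Full binary trees with n internal nodes are counted by C_n; here n = 11. So P = C_11 = 58786.
By Knuth's characterisation, the stack-sortable permutations of length 9 are the 231-avoiders, numbering C_9. So Q = C_9 = 4862.
P − Q = 58786 − 4862 = 53924.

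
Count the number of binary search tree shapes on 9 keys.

4862

Rooted binary trees with 9 nodes (each child slot possibly empty) number C_9.
C_9 = 4862.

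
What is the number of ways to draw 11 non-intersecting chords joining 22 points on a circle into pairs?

58786

Pairing 22 circle points by 11 non-crossing chords gives C_11 matchings.
C_11 = C(22,11)/12 = 705432/12 = 58786.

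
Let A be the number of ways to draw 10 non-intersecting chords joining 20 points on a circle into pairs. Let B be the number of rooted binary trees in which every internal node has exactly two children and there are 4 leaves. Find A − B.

16791

Pairing 20 circle points by 10 non-crossing chords gives C_10 matchings. So A = C_10 = 16796.
A full binary tree with L leaves has L−1 internal nodes and is counted by C_{L−1}; L = 4 gives C_3. So B = C_3 = 5.
A − B = 16796 − 5 = 16791.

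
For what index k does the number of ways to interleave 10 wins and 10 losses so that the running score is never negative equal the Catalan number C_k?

Ballot sequences with n votes each where one side never trails are Dyck words, counted by C_n; here n = 10.

10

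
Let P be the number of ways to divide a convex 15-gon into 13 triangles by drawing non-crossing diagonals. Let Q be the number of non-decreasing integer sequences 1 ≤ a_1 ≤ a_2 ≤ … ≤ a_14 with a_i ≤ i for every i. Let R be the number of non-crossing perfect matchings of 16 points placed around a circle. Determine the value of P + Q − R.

3415910

A convex 15-gon is triangulated into 13 triangles, and the number of such triangulations is the Catalan number C_{15−2} = C_13. So P = C_13 = 742900.
Such sub-staircase sequences of length n are counted by C_n; here n = 14. So Q = C_14 = 2674440.
Non-crossing perfect matchings of 2n points on a circle are counted by C_n; with 16 points, n = 8. So R = C_8 = 1430.
P + Q − R = 742900 + 2674440 − 1430 = 3415910.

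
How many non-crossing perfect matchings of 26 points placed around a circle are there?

742900

Pairing 26 circle points by 13 non-crossing chords gives C_13 matchings.
C_13 = 742900.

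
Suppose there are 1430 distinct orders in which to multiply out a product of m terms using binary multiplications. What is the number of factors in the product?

9

Parenthesizations of m factors are counted by C_{m−1}. The Catalan number equal to 1430 is C_8.
So the index is 8, and the number of factors is 8 + 1 = 9.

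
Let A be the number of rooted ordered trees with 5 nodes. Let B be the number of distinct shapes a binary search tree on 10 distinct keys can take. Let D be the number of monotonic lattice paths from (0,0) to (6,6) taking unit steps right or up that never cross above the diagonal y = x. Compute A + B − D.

16678

A rooted plane tree on 5 nodes has 4 edges, and such trees are counted by C_4. So A = C_4 = 14.
Rooted binary trees with 10 nodes (each child slot possibly empty) number C_10. So B = C_10 = 16796.
Sub-diagonal monotone paths from (0,0) to (6,6) biject with Dyck paths of semilength 6, giving C_6. So D = C_6 = 132.
A + B − D = 14 + 16796 − 132 = 16678.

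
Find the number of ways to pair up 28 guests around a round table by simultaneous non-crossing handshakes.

2674440

With 28 = 2·14 people, non-crossing handshake pairings are non-crossing perfect matchings on a circle, counted by C_14.
C_14 = C(28,14)/15 = 40116600/15 = 2674440.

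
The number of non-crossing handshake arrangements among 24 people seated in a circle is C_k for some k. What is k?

12

With 24 = 2·12 people, non-crossing handshake pairings are non-crossing perfect matchings on a circle, counted by C_12.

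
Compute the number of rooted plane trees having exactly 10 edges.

A rooted plane tree with 10 edges has 11 nodes, and the count is C_10.
C_10 = C_9 · 2(2·9+1)/(9+2) = 4862 · 38/11 = 16796.

16796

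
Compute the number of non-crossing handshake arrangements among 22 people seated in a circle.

Non-crossing handshake pairings of 2n people are counted by C_n; 22 people gives n = 11.
C_11 = C(22,11)/12 = 705432/12 = 58786.

58786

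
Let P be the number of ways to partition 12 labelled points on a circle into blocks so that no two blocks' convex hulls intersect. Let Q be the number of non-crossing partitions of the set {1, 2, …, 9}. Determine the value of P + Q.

212874

Non-crossing partitions of an n-element set are counted by C_n; here n = 12. So P = C_12 = 208012.
Non-crossing partitions of an n-element set are counted by C_n; here n = 9. So Q = C_9 = 4862.
P + Q = 208012 + 4862 = 212874.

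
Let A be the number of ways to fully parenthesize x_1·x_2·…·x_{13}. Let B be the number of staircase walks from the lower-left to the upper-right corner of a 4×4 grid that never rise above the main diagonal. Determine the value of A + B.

Ways to associate a product of 13 factors correspond to binary trees on 13 leaves, so the count is C_12. So A = C_12 = 208012.
Monotone paths in an n×n grid that stay weakly below the diagonal are counted by C_n; here n = 4. So B = C_4 = 14.
A + B = 208012 + 14 = 208026.

208026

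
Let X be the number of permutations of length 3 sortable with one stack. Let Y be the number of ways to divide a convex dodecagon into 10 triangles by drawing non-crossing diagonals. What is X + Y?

Stack-sortable permutations are exactly the 231-avoiding ones, counted by C_n; here n = 3. So X = C_3 = 5.
Triangulations of a convex m-gon are counted by C_{m−2}; with m = 12 this is C_10. So Y = C_10 = 16796.
X + Y = 5 + 16796 = 16801.

16801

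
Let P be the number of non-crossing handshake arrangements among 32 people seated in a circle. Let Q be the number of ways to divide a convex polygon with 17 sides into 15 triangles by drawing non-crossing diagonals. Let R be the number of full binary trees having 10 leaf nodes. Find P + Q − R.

Non-crossing handshake pairings of 2n people are counted by C_n; 32 people gives n = 16. So P = C_16 = 35357670.
A convex 17-gon is triangulated into 15 triangles, and the number of such triangulations is the Catalan number C_{17−2} = C_15. So Q = C_15 = 9694845.
A full binary tree with L leaves has L−1 internal nodes and is counted by C_{L−1}; L = 10 gives C_9. So R = C_9 = 4862.
P + Q − R = 35357670 + 9694845 − 4862 = 45047653.

45047653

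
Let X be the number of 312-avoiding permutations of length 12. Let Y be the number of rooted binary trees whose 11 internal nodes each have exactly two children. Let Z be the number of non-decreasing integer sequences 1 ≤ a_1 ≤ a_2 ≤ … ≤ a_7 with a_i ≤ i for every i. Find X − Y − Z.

148797

For any fixed pattern of length 3, the pattern-avoiding permutations of [12] number C_12. So X = C_12 = 208012.
Full binary trees with n internal nodes are counted by C_n; here n = 11. So Y = C_11 = 58786.
Such sub-staircase sequences of length n are counted by C_n; here n = 7. So Z = C_7 = 429.
X − Y − Z = 208012 − 58786 − 429 = 148797.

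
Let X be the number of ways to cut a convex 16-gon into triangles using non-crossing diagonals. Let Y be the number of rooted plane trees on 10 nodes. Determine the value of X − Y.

A convex 16-gon is triangulated into 14 triangles, and the number of such triangulations is the Catalan number C_{16−2} = C_14. So X = C_14 = 2674440.
A rooted plane tree on 10 nodes has 9 edges, and such trees are counted by C_9. So Y = C_9 = 4862.
X − Y = 2674440 − 4862 = 2669578.

2669578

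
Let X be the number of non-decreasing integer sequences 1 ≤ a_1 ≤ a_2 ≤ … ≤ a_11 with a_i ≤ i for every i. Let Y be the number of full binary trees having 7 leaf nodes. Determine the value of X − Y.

58654

Such sub-staircase sequences of length n are counted by C_n; here n = 11. So X = C_11 = 58786.
Full binary trees with 7 leaves have 7−1 = 6 internal nodes, so there are C_6 of them. So Y = C_6 = 132.
X − Y = 58786 − 132 = 58654.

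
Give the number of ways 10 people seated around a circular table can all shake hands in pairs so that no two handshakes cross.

With 10 = 2·5 people, non-crossing handshake pairings are non-crossing perfect matchings on a circle, counted by C_5.
C_5 = 42.

42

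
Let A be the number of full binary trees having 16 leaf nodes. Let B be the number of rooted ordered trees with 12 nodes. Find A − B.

Full binary trees with 16 leaves have 16−1 = 15 internal nodes, so there are C_15 of them. So A = C_15 = 9694845.
Rooted ordered (plane) trees on m nodes have m−1 edges and are counted by C_{m−1}; m = 12 gives C_11. So B = C_11 = 58786.
A − B = 9694845 − 58786 = 9636059.

9636059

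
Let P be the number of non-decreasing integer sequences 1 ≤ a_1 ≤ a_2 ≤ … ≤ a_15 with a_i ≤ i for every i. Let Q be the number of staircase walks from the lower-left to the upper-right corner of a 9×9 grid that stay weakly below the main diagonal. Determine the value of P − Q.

Weakly increasing sequences with a_i ≤ i biject with Dyck paths of semilength 15, so there are C_15. So P = C_15 = 9694845.
Monotone paths in an n×n grid that stay weakly below the diagonal are counted by C_n; here n = 9. So Q = C_9 = 4862.
P − Q = 9694845 − 4862 = 9689983.

9689983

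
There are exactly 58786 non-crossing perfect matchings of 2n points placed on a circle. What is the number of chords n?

11

Non-crossing pairings of 2n points on a circle are counted by C_n, and C_11 = 58786.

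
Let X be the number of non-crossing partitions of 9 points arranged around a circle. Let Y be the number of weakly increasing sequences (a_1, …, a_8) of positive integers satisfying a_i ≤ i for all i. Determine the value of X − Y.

3432

The non-crossing partitions of [9] form a lattice of size C_9. So X = C_9 = 4862.
Weakly increasing sequences with a_i ≤ i biject with Dyck paths of semilength 8, so there are C_8. So Y = C_8 = 1430.
X − Y = 4862 − 1430 = 3432.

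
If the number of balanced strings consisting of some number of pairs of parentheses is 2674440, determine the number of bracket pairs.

14

Balanced strings of n bracket-pairs are counted by C_n; 2674440 = C_14.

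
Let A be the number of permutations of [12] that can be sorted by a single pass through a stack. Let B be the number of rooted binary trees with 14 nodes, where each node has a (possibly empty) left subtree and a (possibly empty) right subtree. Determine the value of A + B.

Stack-sortable permutations are exactly the 231-avoiding ones, counted by C_n; here n = 12. So A = C_12 = 208012.
Binary trees (left/right distinguished) on n nodes are counted by C_n; here n = 14. So B = C_14 = 2674440.
A + B = 208012 + 2674440 = 2882452.

2882452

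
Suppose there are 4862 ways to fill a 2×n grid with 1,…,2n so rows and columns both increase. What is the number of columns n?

Standard Young tableaux of shape 2×n are counted by C_n. Since C_9 = 4862, the index is 9.

9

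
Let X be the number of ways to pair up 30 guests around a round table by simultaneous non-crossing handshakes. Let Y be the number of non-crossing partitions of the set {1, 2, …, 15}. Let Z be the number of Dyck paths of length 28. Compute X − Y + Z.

2674440

Non-crossing handshake pairings of 2n people are counted by C_n; 30 people gives n = 15. So X = C_15 = 9694845.
Non-crossing partitions of an n-element set are counted by C_n; here n = 15. So Y = C_15 = 9694845.
A Dyck path with 14 up-steps and 14 down-steps has semilength 14, so there are C_14 of them. So Z = C_14 = 2674440.
X − Y + Z = 9694845 − 9694845 + 2674440 = 2674440.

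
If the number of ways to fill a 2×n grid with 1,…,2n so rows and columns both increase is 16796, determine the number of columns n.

Standard Young tableaux of shape 2×n are counted by C_n. The Catalan number equal to 16796 is C_10.

10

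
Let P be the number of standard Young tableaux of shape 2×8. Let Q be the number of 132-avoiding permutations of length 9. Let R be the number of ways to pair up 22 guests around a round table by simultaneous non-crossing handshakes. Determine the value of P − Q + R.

55354

Standard Young tableaux of shape 2×n are counted by C_n; here n = 8. So P = C_8 = 1430.
For any fixed pattern of length 3, the pattern-avoiding permutations of [9] number C_9. So Q = C_9 = 4862.
Non-crossing handshake pairings of 2n people are counted by C_n; 22 people gives n = 11. So R = C_11 = 58786.
P − Q + R = 1430 − 4862 + 58786 = 55354.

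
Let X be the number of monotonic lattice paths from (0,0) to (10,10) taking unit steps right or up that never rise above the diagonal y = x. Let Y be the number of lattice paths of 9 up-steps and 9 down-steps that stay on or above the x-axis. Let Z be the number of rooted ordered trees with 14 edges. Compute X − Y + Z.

Monotone paths in an n×n grid that stay weakly below the diagonal are counted by C_n; here n = 10. So X = C_10 = 16796.
A Dyck path with 9 up-steps and 9 down-steps has semilength 9, so there are C_9 of them. So Y = C_9 = 4862.
Rooted ordered trees with n edges are counted by C_n; here n = 14. So Z = C_14 = 2674440.
X − Y + Z = 16796 − 4862 + 2674440 = 2686374.

2686374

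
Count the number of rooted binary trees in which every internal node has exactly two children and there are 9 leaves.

A full binary tree with L leaves has L−1 internal nodes and is counted by C_{L−1}; L = 9 gives C_8.
C_8 = C(16,8)/9 = 12870/9 = 1430.

1430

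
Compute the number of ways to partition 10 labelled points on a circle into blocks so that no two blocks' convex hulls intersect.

16796

The non-crossing partitions of [10] form a lattice of size C_10.
C_10 = 16796.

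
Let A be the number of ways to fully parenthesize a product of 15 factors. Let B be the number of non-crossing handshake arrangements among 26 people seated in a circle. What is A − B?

Ways to associate a product of 15 factors correspond to binary trees on 15 leaves, so the count is C_14. So A = C_14 = 2674440.
Non-crossing handshake pairings of 2n people are counted by C_n; 26 people gives n = 13. So B = C_13 = 742900.
A − B = 2674440 − 742900 = 1931540.

1931540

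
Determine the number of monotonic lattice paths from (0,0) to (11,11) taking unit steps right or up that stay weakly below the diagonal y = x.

Monotone paths in an n×n grid that stay weakly below the diagonal are counted by C_n; here n = 11.
C_11 = 58786.

58786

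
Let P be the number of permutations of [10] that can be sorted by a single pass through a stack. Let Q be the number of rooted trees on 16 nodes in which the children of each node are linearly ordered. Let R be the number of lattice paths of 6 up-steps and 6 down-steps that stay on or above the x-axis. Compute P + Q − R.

9711509

Stack-sortable permutations are exactly the 231-avoiding ones, counted by C_n; here n = 10. So P = C_10 = 16796.
A rooted plane tree on 16 nodes has 15 edges, and such trees are counted by C_15. So Q = C_15 = 9694845.
Paths of 6 up- and 6 down-steps that never dip below the axis are Dyck paths; their count is C_6. So R = C_6 = 132.
P + Q − R = 16796 + 9694845 − 132 = 9711509.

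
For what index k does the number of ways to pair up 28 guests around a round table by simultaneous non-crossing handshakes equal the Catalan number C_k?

With 28 = 2·14 people, non-crossing handshake pairings are non-crossing perfect matchings on a circle, counted by C_14.

14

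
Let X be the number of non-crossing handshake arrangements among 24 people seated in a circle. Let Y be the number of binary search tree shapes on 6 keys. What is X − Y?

Non-crossing handshake pairings of 2n people are counted by C_n; 24 people gives n = 12. So X = C_12 = 208012.
There are C_n binary search tree shapes on n keys; with n = 6 that is C_6. So Y = C_6 = 132.
X − Y = 208012 − 132 = 207880.

207880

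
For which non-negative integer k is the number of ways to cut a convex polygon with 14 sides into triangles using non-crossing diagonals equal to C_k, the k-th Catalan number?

12

Triangulations of a convex m-gon are counted by C_{m−2}; with m = 14 this is C_12.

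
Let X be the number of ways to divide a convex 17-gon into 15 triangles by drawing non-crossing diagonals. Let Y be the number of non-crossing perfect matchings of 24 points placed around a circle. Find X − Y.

9486833

Triangulations of a convex m-gon are counted by C_{m−2}; with m = 17 this is C_15. So X = C_15 = 9694845.
Pairing 24 circle points by 12 non-crossing chords gives C_12 matchings. So Y = C_12 = 208012.
X − Y = 9694845 − 208012 = 9486833.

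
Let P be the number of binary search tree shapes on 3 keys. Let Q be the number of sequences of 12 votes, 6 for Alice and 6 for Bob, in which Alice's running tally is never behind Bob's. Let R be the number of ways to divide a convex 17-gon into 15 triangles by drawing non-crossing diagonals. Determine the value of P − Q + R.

Rooted binary trees with 3 nodes (each child slot possibly empty) number C_3. So P = C_3 = 5.
Reading a vote for the leader as '(' and for the other as ')' turns such a sequence into a balanced string of 6 pairs, so the count is C_6. So Q = C_6 = 132.
The number of triangulations of a 17-gon is the Catalan number C_15 (index = sides − 2). So R = C_15 = 9694845.
P − Q + R = 5 − 132 + 9694845 = 9694718.

9694718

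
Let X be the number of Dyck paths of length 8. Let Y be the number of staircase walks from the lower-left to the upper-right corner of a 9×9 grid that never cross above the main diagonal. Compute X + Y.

4876

Dyck paths of semilength n (length 2n) are counted by C_n; here n = 4. So X = C_4 = 14.
Sub-diagonal monotone paths from (0,0) to (9,9) biject with Dyck paths of semilength 9, giving C_9. So Y = C_9 = 4862.
X + Y = 14 + 4862 = 4876.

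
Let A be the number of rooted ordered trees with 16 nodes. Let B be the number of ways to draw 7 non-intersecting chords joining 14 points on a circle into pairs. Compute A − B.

Rooted ordered (plane) trees on m nodes have m−1 edges and are counted by C_{m−1}; m = 16 gives C_15. So A = C_15 = 9694845.
Non-crossing perfect matchings of 2n points on a circle are counted by C_n; with 14 points, n = 7. So B = C_7 = 429.
A − B = 9694845 − 429 = 9694416.

9694416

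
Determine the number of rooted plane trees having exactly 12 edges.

208012

A rooted plane tree with 12 edges has 13 nodes, and the count is C_12.
C_12 = C(24,12)/13 = 2704156/13 = 208012.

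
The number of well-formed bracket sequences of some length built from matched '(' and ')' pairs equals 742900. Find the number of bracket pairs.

13

Balanced strings of n bracket-pairs are counted by C_n; 742900 = C_13.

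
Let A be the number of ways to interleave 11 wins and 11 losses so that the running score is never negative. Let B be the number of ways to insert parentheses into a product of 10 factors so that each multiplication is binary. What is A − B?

Reading a vote for the leader as '(' and for the other as ')' turns such a sequence into a balanced string of 11 pairs, so the count is C_11. So A = C_11 = 58786.
Bracketing 10 factors into binary products is counted by C_{10−1} = C_9. So B = C_9 = 4862.
A − B = 58786 − 4862 = 53924.

53924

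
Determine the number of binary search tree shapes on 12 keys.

Rooted binary trees with 12 nodes (each child slot possibly empty) number C_12.
C_12 = 208012.

208012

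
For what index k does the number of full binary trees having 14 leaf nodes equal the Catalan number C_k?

A full binary tree with L leaves has L−1 internal nodes and is counted by C_{L−1}; L = 14 gives C_13.

13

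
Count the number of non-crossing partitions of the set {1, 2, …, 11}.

58786

The non-crossing partitions of [11] form a lattice of size C_11.
C_11 = 58786.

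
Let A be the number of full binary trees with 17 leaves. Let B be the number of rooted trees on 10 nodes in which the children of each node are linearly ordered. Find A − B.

35352808

A full binary tree with L leaves has L−1 internal nodes and is counted by C_{L−1}; L = 17 gives C_16. So A = C_16 = 35357670.
A rooted plane tree on 10 nodes has 9 edges, and such trees are counted by C_9. So B = C_9 = 4862.
A − B = 35357670 − 4862 = 35352808.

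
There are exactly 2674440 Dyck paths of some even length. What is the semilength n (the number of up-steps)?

14

Dyck paths of semilength n are counted by C_n; 2674440 = C_14.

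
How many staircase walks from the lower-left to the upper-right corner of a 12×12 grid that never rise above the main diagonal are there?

Monotone paths in an n×n grid that stay weakly below the diagonal are counted by C_n; here n = 12.
C_12 = 208012.

208012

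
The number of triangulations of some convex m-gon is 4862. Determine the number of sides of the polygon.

Triangulations of a convex m-gon are counted by C_{m−2}. The Catalan number equal to 4862 is C_9.
So m − 2 = 9, giving m = 11 sides.

11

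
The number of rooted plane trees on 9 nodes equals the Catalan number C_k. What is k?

A rooted plane tree on 9 nodes has 8 edges, and such trees are counted by C_8.

8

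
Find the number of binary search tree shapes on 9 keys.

4862

Rooted binary trees with 9 nodes (each child slot possibly empty) number C_9.
C_9 = 4862.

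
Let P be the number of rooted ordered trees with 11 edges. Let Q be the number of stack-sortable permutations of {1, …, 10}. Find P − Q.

A rooted plane tree with 11 edges has 12 nodes, and the count is C_11. So P = C_11 = 58786.
Stack-sortable permutations are exactly the 231-avoiding ones, counted by C_n; here n = 10. So Q = C_10 = 16796.
P − Q = 58786 − 16796 = 41990.

41990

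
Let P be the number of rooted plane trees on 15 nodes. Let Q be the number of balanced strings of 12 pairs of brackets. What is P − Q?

A rooted plane tree on 15 nodes has 14 edges, and such trees are counted by C_14. So P = C_14 = 2674440.
A balanced arrangement of 12 bracket pairs is a Dyck word of semilength 12, so the count is C_12. So Q = C_12 = 208012.
P − Q = 2674440 − 208012 = 2466428.

2466428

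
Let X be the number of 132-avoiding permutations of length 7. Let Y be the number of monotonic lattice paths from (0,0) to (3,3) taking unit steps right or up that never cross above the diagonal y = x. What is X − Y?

Permutations of [n] avoiding any single length-3 pattern are counted by C_n; here n = 7. So X = C_7 = 429.
Sub-diagonal monotone paths from (0,0) to (3,3) biject with Dyck paths of semilength 3, giving C_3. So Y = C_3 = 5.
X − Y = 429 − 5 = 424.

424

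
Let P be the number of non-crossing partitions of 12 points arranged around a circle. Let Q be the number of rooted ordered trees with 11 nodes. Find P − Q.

Non-crossing partitions of an n-element set are counted by C_n; here n = 12. So P = C_12 = 208012.
A rooted plane tree on 11 nodes has 10 edges, and such trees are counted by C_10. So Q = C_10 = 16796.
P − Q = 208012 − 16796 = 191216.

191216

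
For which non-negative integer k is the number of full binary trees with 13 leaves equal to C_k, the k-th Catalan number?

A full binary tree with L leaves has L−1 internal nodes and is counted by C_{L−1}; L = 13 gives C_12.

12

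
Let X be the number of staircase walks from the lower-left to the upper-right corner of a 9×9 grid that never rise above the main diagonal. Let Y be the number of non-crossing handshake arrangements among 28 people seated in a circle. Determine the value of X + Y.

Sub-diagonal monotone paths from (0,0) to (9,9) biject with Dyck paths of semilength 9, giving C_9. So X = C_9 = 4862.
With 28 = 2·14 people, non-crossing handshake pairings are non-crossing perfect matchings on a circle, counted by C_14. So Y = C_14 = 2674440.
X + Y = 4862 + 2674440 = 2679302.

2679302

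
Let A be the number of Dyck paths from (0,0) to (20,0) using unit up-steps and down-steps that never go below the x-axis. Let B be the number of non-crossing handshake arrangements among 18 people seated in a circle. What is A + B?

21658

A Dyck path with 10 up-steps and 10 down-steps has semilength 10, so there are C_10 of them. So A = C_10 = 16796.
Non-crossing handshake pairings of 2n people are counted by C_n; 18 people gives n = 9. So B = C_9 = 4862.
A + B = 16796 + 4862 = 21658.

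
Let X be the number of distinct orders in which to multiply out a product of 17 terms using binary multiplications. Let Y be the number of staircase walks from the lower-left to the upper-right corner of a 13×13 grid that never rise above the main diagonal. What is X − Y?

Parenthesizations of m factors correspond to full binary trees with m leaves, counted by C_{m−1}; m = 17 gives C_16. So X = C_16 = 35357670.
Sub-diagonal monotone paths from (0,0) to (13,13) biject with Dyck paths of semilength 13, giving C_13. So Y = C_13 = 742900.
X − Y = 35357670 − 742900 = 34614770.

34614770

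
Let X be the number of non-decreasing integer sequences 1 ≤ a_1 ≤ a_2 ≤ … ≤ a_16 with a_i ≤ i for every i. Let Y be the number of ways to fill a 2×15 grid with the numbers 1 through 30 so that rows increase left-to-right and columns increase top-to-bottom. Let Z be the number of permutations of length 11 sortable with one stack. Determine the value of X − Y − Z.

25604039

Weakly increasing sequences with a_i ≤ i biject with Dyck paths of semilength 16, so there are C_16. So X = C_16 = 35357670.
Standard Young tableaux of shape 2×n are counted by C_n; here n = 15. So Y = C_15 = 9694845.
Stack-sortable permutations are exactly the 231-avoiding ones, counted by C_n; here n = 11. So Z = C_11 = 58786.
X − Y − Z = 35357670 − 9694845 − 58786 = 25604039.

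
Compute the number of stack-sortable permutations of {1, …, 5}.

42

Stack-sortable permutations are exactly the 231-avoiding ones, counted by C_n; here n = 5.
C_5 = C(10,5)/6 = 252/6 = 42.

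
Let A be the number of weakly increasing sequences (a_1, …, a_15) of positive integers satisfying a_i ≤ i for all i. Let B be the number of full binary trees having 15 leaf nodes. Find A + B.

Such sub-staircase sequences of length n are counted by C_n; here n = 15. So A = C_15 = 9694845.
Full binary trees with 15 leaves have 15−1 = 14 internal nodes, so there are C_14 of them. So B = C_14 = 2674440.
A + B = 9694845 + 2674440 = 12369285.

12369285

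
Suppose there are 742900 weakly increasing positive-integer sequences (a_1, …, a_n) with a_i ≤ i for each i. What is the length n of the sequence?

13

Such sub-staircase sequences of length n are counted by C_n. Since C_13 = 742900, the index is 13.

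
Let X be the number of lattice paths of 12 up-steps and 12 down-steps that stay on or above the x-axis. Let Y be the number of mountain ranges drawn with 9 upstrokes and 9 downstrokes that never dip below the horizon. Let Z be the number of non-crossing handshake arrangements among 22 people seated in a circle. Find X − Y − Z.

144364

A Dyck path with 12 up-steps and 12 down-steps has semilength 12, so there are C_12 of them. So X = C_12 = 208012.
Dyck paths of semilength n (length 2n) are counted by C_n; here n = 9. So Y = C_9 = 4862.
With 22 = 2·11 people, non-crossing handshake pairings are non-crossing perfect matchings on a circle, counted by C_11. So Z = C_11 = 58786.
X − Y − Z = 208012 − 4862 − 58786 = 144364.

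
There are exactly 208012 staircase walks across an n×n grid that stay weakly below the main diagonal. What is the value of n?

12

Such diagonal-avoiding paths in an n×n grid are counted by C_n. Since C_12 = 208012, the index is 12.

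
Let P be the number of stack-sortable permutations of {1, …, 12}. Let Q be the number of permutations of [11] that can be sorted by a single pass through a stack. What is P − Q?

149226

Stack-sortable permutations are exactly the 231-avoiding ones, counted by C_n; here n = 12. So P = C_12 = 208012.
Stack-sortable permutations are exactly the 231-avoiding ones, counted by C_n; here n = 11. So Q = C_11 = 58786.
P − Q = 208012 − 58786 = 149226.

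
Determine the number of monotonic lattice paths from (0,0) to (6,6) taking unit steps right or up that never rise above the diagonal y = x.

132

Monotone paths in an n×n grid that stay weakly below the diagonal are counted by C_n; here n = 6.
C_6 = 132.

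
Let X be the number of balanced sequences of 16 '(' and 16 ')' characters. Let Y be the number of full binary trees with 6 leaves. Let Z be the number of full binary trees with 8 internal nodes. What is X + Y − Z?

With 16 pairs the number of balanced bracket strings is the Catalan number C_16. So X = C_16 = 35357670.
A full binary tree with L leaves has L−1 internal nodes and is counted by C_{L−1}; L = 6 gives C_5. So Y = C_5 = 42.
Full binary trees with n internal nodes are counted by C_n; here n = 8. So Z = C_8 = 1430.
X + Y − Z = 35357670 + 42 − 1430 = 35356282.

35356282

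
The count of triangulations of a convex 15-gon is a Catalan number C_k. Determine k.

Triangulations of a convex m-gon are counted by C_{m−2}; with m = 15 this is C_13.

13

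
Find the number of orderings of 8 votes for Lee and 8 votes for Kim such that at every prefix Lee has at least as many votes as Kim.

Ballot sequences with n votes each where one side never trails are Dyck words, counted by C_n; here n = 8.
C_8 = 1430.

1430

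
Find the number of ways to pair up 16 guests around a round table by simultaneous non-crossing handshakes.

With 16 = 2·8 people, non-crossing handshake pairings are non-crossing perfect matchings on a circle, counted by C_8.
C_8 = C(16,8)/9 = 12870/9 = 1430.

1430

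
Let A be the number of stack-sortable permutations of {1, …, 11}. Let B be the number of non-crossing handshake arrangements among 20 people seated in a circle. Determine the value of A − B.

By Knuth's characterisation, the stack-sortable permutations of length 11 are the 231-avoiders, numbering C_11. So A = C_11 = 58786.
With 20 = 2·10 people, non-crossing handshake pairings are non-crossing perfect matchings on a circle, counted by C_10. So B = C_10 = 16796.
A − B = 58786 − 16796 = 41990.

41990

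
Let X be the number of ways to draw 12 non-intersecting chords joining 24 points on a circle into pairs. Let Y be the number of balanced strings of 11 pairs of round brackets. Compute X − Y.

149226

Non-crossing perfect matchings of 2n points on a circle are counted by C_n; with 24 points, n = 12. So X = C_12 = 208012.
A balanced arrangement of 11 bracket pairs is a Dyck word of semilength 11, so the count is C_11. So Y = C_11 = 58786.
X − Y = 208012 − 58786 = 149226.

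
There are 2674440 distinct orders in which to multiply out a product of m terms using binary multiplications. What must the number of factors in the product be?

15

Parenthesizations of m factors are counted by C_{m−1}; 2674440 = C_14.
So the index is 14, and the number of factors is 14 + 1 = 15.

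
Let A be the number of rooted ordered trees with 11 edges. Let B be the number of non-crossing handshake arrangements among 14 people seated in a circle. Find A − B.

58357

Rooted ordered trees with n edges are counted by C_n; here n = 11. So A = C_11 = 58786.
Non-crossing handshake pairings of 2n people are counted by C_n; 14 people gives n = 7. So B = C_7 = 429.
A − B = 58786 − 429 = 58357.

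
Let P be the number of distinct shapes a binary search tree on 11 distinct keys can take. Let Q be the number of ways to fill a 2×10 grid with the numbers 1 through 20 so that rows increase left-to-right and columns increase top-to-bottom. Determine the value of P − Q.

Rooted binary trees with 11 nodes (each child slot possibly empty) number C_11. So P = C_11 = 58786.
By the hook-length formula (or a Dyck-path bijection), SYT of shape 2×10 number C_10. So Q = C_10 = 16796.
P − Q = 58786 − 16796 = 41990.

41990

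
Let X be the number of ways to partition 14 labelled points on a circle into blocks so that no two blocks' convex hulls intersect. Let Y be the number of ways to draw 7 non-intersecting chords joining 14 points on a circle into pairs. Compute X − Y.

The non-crossing partitions of [14] form a lattice of size C_14. So X = C_14 = 2674440.
Pairing 14 circle points by 7 non-crossing chords gives C_7 matchings. So Y = C_7 = 429.
X − Y = 2674440 − 429 = 2674011.

2674011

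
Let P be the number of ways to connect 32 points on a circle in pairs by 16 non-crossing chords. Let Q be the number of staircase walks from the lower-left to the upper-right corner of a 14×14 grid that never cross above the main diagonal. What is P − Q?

Non-crossing perfect matchings of 2n points on a circle are counted by C_n; with 32 points, n = 16. So P = C_16 = 35357670.
Sub-diagonal monotone paths from (0,0) to (14,14) biject with Dyck paths of semilength 14, giving C_14. So Q = C_14 = 2674440.
P − Q = 35357670 − 2674440 = 32683230.

32683230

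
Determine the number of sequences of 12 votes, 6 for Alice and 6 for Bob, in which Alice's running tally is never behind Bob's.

Ballot sequences with n votes each where one side never trails are Dyck words, counted by C_n; here n = 6.
C_6 = C_5 · 2(2·5+1)/(5+2) = 42 · 22/7 = 132.

132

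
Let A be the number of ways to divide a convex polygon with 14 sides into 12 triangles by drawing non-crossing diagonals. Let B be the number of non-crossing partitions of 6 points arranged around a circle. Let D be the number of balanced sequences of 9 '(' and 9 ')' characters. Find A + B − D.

A convex 14-gon is triangulated into 12 triangles, and the number of such triangulations is the Catalan number C_{14−2} = C_12. So A = C_12 = 208012.
The non-crossing partitions of [6] form a lattice of size C_6. So B = C_6 = 132.
Balanced strings of n pairs of brackets are counted by C_n; here n = 9. So D = C_9 = 4862.
A + B − D = 208012 + 132 − 4862 = 203282.

203282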